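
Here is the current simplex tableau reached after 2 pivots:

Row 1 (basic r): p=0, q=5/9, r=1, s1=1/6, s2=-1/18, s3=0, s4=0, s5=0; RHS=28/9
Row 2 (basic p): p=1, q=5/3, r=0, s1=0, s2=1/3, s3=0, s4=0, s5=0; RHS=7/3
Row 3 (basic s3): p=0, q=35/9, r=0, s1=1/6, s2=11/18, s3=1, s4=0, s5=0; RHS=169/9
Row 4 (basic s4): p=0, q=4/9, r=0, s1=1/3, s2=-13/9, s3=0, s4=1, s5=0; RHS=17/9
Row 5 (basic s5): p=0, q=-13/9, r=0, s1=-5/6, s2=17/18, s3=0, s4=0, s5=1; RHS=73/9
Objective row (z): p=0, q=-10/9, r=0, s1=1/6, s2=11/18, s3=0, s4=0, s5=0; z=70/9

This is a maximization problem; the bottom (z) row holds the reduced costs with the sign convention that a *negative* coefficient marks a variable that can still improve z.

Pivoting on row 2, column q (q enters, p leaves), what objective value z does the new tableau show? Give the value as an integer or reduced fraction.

Minimum ratio for q: (7/3)/(5/3) = 7/5.
z changes by −(z-row coeff of q)·ratio = −(-10/9)·(7/5) = 14/9.
New z = 70/9 + (14/9) = 28/3.

28/3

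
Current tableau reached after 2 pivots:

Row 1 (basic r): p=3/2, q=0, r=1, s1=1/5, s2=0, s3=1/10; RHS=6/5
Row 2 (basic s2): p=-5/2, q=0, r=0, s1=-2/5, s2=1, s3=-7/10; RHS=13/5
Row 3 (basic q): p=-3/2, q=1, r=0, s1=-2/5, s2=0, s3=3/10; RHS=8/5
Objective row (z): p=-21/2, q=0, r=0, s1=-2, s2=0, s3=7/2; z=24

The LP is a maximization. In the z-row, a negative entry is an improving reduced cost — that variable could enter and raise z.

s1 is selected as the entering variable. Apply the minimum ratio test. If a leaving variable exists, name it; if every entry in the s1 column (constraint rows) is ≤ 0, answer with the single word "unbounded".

Ratios: row 1 (r): (6/5)/(1/5) = 6; row 2 (s2): entry -2/5 ≤ 0, skip; row 3 (q): entry -2/5 ≤ 0, skip.
Minimum ratio is in the r row, so r leaves.

r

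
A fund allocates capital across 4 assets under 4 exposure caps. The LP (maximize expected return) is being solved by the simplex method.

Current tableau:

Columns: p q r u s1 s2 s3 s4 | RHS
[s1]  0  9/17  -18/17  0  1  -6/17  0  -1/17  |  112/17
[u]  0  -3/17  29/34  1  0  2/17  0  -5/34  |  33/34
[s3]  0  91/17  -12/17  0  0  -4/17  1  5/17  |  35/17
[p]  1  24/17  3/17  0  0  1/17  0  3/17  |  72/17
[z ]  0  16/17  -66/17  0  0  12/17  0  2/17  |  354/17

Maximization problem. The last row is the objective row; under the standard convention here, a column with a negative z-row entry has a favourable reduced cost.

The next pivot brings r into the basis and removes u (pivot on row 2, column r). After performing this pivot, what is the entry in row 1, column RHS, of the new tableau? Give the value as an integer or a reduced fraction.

Pivot element is row 2, column r: 29/34.
Normalize row 2: new (row 2, RHS) = (33/34)/(29/34) = 33/29.
row 1 ← row 1 − (-18/17)·(new row 2): 112/17 − (-18/17)·(33/29) = 226/29.

226/29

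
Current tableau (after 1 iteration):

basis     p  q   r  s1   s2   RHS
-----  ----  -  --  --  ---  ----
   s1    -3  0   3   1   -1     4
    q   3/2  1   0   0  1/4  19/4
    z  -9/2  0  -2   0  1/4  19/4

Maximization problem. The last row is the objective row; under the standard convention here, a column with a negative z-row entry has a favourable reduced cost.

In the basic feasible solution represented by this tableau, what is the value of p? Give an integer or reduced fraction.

0

p is nonbasic (not in the basis column), so its value in the current BFS is 0.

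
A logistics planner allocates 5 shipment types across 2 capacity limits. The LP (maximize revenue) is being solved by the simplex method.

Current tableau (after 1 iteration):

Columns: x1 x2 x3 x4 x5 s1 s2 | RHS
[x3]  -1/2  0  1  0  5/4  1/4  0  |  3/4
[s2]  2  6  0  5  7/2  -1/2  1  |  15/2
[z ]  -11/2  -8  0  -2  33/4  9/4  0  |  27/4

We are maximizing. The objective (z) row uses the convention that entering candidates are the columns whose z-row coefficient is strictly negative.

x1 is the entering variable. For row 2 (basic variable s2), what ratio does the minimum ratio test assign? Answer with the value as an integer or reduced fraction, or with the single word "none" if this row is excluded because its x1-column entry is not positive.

Ratio = RHS / (x1 entry) = (15/2) / 2 = 15/4.

15/4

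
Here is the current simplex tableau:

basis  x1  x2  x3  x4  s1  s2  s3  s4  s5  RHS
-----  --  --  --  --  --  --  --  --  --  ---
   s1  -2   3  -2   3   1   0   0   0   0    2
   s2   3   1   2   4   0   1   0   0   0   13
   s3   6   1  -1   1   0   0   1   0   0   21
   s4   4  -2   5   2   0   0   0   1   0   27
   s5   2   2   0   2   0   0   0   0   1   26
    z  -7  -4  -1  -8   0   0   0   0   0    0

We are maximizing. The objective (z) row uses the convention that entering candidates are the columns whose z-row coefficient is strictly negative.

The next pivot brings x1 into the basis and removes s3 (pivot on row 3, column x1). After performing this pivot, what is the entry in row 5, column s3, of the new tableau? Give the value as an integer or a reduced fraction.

-1/3

Pivot element is row 3, column x1: 6.
Normalize row 3: new (row 3, s3) = 1/6 = 1/6.
row 5 ← row 5 − 2·(new row 3): 0 − 2·(1/6) = -1/3.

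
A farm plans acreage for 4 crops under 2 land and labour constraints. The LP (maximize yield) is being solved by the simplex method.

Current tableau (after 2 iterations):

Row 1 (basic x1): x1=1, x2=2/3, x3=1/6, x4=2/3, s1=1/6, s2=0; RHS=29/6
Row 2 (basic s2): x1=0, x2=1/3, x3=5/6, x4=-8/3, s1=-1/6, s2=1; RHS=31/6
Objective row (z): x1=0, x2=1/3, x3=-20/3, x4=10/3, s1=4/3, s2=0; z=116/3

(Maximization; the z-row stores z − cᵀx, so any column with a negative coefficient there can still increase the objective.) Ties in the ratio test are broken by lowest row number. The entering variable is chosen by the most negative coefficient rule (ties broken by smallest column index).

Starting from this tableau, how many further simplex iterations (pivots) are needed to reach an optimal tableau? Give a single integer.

pivot: x3 in, s2 out → z = 80
pivot: x4 in, x1 out → z = 137
No improving column remains; optimal.

2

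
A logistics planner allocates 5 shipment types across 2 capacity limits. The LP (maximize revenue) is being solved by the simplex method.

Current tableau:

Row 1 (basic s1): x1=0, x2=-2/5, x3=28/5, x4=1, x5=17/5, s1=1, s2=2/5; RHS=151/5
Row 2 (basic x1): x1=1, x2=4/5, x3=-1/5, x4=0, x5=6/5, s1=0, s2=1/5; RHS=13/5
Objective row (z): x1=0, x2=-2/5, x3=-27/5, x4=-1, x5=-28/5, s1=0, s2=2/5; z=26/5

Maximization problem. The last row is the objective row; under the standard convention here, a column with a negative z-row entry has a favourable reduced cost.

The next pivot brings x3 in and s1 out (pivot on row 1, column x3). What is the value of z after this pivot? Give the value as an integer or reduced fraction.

Minimum ratio for x3: (151/5)/(28/5) = 151/28.
z changes by −(z-row coeff of x3)·ratio = −(-27/5)·(151/28) = 4077/140.
New z = 26/5 + (4077/140) = 961/28.

961/28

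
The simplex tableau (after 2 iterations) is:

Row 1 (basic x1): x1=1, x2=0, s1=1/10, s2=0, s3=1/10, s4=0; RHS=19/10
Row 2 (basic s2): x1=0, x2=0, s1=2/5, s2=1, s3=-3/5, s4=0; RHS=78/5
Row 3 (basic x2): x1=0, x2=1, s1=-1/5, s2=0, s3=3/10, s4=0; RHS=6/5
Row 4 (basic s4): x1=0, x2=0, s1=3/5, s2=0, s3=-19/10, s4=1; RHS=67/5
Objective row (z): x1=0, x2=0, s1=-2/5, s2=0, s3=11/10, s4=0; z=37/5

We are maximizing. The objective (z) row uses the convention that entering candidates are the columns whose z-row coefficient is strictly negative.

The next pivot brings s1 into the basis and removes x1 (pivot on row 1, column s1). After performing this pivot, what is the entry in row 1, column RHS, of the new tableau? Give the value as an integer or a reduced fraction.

Pivot element is row 1, column s1: 1/10.
Normalize row 1: new (row 1, RHS) = (19/10)/(1/10) = 19.
Row 1 is the pivot row, so the entry is 19.

19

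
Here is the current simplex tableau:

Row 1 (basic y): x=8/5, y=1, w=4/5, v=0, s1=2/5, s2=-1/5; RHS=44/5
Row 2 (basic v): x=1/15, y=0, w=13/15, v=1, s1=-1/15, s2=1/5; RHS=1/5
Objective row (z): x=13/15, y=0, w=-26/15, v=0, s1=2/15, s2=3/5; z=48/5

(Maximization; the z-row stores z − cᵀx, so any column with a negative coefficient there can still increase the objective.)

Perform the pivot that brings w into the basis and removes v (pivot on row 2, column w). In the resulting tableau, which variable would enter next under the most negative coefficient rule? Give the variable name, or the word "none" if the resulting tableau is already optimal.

Pivot element 13/15. New z-row = old z-row − (-26/15)·(row 2/(13/15)).
Updated z-row coefficients: x: 1, y: 0, w: 0, v: 2, s1: 0, s2: 1.
No coefficient is strictly negative; the tableau after this pivot is optimal.

none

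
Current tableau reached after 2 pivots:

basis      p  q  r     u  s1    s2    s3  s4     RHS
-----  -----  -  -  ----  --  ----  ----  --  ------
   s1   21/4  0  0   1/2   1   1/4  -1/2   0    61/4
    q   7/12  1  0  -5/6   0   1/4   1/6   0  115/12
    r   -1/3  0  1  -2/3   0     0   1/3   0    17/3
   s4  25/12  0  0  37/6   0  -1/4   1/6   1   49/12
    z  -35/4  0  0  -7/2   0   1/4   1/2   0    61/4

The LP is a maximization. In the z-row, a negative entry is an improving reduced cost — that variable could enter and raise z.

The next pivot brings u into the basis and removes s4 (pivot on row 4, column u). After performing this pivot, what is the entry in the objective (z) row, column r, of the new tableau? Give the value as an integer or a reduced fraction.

0

Pivot element is row 4, column u: 37/6.
Normalize row 4: new (row 4, r) = 0/(37/6) = 0.
z-row ← z-row − (-7/2)·(new row 4): 0 − (-7/2)·0 = 0.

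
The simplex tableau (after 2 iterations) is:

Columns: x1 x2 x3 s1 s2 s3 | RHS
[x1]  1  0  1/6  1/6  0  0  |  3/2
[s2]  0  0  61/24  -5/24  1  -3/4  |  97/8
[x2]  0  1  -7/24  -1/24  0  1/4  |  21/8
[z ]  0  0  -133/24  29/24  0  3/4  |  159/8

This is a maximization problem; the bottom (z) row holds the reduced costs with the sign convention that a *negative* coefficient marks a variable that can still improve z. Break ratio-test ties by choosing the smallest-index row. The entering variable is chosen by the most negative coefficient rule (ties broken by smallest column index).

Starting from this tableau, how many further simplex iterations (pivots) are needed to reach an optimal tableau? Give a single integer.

2

pivot: x3 in, s2 out → z = 2825/61
pivot: s3 in, x1 out → z = 59
No improving column remains; optimal.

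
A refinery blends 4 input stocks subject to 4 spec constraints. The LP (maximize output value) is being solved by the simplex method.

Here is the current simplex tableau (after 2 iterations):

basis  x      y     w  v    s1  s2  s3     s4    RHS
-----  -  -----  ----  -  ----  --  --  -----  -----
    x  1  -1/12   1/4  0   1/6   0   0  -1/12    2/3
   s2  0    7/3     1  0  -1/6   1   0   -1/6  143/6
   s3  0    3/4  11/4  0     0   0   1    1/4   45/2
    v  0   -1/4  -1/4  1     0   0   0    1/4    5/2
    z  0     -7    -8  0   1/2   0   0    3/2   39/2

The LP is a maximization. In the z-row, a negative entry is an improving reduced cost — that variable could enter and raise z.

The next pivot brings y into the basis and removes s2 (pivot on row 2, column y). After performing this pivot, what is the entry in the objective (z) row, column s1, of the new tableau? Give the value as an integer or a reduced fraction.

Pivot element is row 2, column y: 7/3.
Normalize row 2: new (row 2, s1) = (-1/6)/(7/3) = -1/14.
z-row ← z-row − (-7)·(new row 2): 1/2 − (-7)·(-1/14) = 0.

0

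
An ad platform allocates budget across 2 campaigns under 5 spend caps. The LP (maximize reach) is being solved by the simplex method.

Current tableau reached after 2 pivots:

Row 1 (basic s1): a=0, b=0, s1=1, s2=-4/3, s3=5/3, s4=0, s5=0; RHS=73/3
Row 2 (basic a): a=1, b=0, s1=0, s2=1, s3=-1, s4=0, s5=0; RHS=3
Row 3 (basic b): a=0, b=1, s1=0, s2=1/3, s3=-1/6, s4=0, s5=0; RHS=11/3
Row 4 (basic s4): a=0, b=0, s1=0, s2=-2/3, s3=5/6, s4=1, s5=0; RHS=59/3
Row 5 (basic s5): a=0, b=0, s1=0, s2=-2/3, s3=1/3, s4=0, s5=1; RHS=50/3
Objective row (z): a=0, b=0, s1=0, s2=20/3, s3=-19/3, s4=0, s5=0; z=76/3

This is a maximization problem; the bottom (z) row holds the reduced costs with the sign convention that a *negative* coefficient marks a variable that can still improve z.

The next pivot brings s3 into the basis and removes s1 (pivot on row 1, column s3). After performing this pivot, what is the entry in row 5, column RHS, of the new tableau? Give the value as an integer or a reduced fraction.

59/5

Pivot element is row 1, column s3: 5/3.
Normalize row 1: new (row 1, RHS) = (73/3)/(5/3) = 73/5.
row 5 ← row 5 − (1/3)·(new row 1): 50/3 − (1/3)·(73/5) = 59/5.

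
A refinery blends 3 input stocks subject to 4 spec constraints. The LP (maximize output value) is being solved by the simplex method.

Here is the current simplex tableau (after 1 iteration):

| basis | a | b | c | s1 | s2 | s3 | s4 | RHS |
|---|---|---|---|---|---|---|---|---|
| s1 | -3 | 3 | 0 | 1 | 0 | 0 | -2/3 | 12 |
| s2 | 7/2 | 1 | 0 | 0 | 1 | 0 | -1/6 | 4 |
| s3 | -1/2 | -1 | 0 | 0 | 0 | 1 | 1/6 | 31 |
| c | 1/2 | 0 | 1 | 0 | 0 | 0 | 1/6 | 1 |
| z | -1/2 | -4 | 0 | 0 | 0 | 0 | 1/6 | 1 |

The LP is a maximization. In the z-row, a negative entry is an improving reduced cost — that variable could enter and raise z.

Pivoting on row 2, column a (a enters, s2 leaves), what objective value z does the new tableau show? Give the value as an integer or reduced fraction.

11/7

Minimum ratio for a: 4/(7/2) = 8/7.
z changes by −(z-row coeff of a)·ratio = −(-1/2)·(8/7) = 4/7.
New z = 1 + (4/7) = 11/7.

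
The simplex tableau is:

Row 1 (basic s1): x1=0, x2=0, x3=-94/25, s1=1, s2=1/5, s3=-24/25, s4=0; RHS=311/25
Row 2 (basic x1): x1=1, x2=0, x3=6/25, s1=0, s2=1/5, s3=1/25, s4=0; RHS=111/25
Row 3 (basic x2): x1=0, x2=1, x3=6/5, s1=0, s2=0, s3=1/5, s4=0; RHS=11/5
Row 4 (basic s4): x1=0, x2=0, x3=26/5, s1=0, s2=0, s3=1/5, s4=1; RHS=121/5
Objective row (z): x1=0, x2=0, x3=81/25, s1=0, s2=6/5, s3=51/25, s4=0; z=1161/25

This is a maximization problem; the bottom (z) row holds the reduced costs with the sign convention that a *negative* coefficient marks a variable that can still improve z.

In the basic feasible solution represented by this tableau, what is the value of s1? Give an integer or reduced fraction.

s1 is basic (row 1); its value is the RHS of that row: 311/25.

311/25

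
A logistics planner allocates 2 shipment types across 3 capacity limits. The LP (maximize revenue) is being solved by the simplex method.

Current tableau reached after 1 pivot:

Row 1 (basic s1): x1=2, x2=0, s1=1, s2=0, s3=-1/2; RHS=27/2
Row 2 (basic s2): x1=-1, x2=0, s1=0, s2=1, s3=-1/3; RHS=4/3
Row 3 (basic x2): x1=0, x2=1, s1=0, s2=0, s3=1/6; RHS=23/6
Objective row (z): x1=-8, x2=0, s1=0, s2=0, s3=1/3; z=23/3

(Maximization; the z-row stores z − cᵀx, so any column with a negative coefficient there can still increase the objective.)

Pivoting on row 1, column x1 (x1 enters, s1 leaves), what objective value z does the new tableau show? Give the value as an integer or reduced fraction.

185/3

Minimum ratio for x1: (27/2)/2 = 27/4.
z changes by −(z-row coeff of x1)·ratio = −(-8)·(27/4) = 54.
New z = 23/3 + 54 = 185/3.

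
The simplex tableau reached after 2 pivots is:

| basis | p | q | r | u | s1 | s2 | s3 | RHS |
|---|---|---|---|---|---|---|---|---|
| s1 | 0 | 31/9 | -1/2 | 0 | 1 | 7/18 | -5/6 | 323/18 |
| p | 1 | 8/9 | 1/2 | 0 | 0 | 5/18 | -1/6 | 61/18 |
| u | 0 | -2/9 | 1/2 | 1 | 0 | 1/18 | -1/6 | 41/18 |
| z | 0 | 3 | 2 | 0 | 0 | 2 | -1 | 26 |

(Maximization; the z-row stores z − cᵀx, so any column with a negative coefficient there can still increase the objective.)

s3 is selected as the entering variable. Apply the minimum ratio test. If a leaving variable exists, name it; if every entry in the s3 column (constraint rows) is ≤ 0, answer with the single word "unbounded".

unbounded

s3-column entries: row 1: -5/6, row 2: -1/6, row 3: -1/6. All ≤ 0, so s3 can increase without bound; the LP is unbounded in this direction.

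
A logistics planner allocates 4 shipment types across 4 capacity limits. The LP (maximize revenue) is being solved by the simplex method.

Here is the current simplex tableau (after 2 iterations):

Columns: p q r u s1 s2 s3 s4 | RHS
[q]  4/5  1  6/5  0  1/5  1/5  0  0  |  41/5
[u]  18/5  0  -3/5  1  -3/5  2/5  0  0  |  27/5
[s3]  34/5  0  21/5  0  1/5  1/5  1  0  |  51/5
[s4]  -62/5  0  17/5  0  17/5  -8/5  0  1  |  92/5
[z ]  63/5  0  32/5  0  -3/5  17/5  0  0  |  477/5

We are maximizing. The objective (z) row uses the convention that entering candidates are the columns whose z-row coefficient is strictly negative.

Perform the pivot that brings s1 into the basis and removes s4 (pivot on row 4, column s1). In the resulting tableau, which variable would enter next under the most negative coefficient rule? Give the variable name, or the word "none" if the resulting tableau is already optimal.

none

Pivot element 17/5. New z-row = old z-row − (-3/5)·(row 4/(17/5)).
Updated z-row coefficients: p: 177/17, q: 0, r: 7, u: 0, s1: 0, s2: 53/17, s3: 0, s4: 3/17.
No coefficient is strictly negative; the tableau after this pivot is optimal.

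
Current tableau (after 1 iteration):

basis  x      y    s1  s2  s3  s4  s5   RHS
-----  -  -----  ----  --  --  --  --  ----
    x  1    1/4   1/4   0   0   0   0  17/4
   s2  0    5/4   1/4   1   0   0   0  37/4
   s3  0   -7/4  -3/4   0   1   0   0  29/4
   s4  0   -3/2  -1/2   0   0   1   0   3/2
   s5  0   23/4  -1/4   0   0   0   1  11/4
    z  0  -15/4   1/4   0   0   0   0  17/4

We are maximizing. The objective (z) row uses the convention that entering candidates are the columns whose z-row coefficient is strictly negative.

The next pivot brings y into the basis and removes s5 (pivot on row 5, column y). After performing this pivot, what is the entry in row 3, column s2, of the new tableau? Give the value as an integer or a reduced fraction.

Pivot element is row 5, column y: 23/4.
Normalize row 5: new (row 5, s2) = 0/(23/4) = 0.
row 3 ← row 3 − (-7/4)·(new row 5): 0 − (-7/4)·0 = 0.

0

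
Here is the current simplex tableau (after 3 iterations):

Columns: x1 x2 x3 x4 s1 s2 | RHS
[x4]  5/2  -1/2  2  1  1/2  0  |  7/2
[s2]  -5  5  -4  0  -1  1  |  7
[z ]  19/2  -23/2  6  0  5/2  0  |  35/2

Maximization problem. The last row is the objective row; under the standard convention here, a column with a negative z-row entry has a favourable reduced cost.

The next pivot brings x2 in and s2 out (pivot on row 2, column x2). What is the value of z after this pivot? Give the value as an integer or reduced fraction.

Minimum ratio for x2: 7/5 = 7/5.
z changes by −(z-row coeff of x2)·ratio = −(-23/2)·(7/5) = 161/10.
New z = 35/2 + (161/10) = 168/5.

168/5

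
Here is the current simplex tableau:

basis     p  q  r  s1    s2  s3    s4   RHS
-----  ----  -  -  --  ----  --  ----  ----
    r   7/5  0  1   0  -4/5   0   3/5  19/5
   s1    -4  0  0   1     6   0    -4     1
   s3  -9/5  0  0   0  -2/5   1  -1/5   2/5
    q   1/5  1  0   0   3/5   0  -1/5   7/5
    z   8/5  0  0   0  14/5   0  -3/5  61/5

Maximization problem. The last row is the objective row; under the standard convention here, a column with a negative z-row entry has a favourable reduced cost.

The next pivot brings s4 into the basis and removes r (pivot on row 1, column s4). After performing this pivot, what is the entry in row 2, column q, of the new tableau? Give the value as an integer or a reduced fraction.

0

Pivot element is row 1, column s4: 3/5.
Normalize row 1: new (row 1, q) = 0/(3/5) = 0.
row 2 ← row 2 − (-4)·(new row 1): 0 − (-4)·0 = 0.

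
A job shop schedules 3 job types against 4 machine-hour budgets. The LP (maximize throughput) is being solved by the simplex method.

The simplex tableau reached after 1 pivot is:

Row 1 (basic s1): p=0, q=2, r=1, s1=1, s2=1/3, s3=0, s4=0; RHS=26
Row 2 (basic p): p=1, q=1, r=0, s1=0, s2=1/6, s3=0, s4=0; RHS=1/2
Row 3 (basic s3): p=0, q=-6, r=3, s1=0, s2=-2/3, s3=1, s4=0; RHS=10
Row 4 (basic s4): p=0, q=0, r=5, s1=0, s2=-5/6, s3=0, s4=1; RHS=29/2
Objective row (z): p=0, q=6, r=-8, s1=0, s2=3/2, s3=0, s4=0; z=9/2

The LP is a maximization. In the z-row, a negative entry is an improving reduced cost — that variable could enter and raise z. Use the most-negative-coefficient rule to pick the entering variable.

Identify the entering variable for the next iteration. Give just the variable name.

r

Objective-row coefficients: p: 0, q: 6, r: -8, s1: 0, s2: 3/2, s3: 0, s4: 0.
The most negative is -8 in column r, so r enters.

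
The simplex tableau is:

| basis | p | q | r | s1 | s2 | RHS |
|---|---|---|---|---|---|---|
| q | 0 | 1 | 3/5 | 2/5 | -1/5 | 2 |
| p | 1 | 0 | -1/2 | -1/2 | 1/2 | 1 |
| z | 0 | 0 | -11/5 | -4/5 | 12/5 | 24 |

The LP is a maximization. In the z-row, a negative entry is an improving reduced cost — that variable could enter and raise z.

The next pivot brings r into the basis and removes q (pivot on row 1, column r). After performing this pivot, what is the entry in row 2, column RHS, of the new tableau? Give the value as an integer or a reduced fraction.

Pivot element is row 1, column r: 3/5.
Normalize row 1: new (row 1, RHS) = 2/(3/5) = 10/3.
row 2 ← row 2 − (-1/2)·(new row 1): 1 − (-1/2)·(10/3) = 8/3.

8/3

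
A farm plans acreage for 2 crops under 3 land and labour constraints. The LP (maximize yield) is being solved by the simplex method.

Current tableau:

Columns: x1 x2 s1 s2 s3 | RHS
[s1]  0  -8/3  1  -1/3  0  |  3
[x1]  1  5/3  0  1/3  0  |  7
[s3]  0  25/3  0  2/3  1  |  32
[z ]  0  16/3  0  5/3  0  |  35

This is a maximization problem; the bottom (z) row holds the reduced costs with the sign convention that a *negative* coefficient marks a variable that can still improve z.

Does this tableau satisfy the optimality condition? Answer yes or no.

yes

No objective-row coefficient is strictly negative, so no entering variable exists; the tableau is optimal.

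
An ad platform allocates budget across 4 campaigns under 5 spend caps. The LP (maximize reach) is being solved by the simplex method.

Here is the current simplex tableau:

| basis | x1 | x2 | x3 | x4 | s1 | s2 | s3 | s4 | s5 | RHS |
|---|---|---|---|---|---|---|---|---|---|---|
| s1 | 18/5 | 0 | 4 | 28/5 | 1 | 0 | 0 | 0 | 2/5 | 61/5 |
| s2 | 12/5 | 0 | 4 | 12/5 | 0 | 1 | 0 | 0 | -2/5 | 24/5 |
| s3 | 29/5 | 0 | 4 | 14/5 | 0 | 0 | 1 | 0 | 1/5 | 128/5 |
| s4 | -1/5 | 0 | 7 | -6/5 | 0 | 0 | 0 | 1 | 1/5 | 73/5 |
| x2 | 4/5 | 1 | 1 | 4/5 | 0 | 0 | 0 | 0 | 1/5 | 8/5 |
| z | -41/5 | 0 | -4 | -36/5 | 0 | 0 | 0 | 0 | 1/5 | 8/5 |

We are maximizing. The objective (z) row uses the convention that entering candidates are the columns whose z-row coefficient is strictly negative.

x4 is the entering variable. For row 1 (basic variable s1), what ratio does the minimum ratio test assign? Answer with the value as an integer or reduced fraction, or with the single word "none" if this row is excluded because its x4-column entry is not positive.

Ratio = RHS / (x4 entry) = (61/5) / (28/5) = 61/28.

61/28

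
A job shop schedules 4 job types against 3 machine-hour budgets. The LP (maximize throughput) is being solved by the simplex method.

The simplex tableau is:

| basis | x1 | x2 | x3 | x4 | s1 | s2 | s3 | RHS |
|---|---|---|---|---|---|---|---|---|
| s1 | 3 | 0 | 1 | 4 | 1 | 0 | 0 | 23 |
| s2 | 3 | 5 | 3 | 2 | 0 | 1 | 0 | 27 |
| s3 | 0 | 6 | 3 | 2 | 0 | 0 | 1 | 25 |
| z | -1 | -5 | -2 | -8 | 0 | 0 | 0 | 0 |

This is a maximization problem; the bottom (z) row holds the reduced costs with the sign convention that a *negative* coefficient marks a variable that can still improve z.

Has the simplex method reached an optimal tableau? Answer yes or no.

Column x1 has objective-row coefficient -1, which is negative; an improving pivot exists, so not yet optimal.

no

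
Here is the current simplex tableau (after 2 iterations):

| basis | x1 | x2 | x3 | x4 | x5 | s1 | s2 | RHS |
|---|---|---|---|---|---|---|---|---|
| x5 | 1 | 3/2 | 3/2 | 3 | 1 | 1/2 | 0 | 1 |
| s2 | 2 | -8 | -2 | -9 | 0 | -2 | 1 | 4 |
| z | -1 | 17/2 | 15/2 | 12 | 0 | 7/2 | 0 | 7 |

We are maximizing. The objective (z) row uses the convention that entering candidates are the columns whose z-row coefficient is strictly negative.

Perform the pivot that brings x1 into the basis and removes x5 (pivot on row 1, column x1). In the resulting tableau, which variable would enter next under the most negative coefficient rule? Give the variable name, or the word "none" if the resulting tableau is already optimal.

Pivot element 1. New z-row = old z-row − (-1)·(row 1/1).
Updated z-row coefficients: x1: 0, x2: 10, x3: 9, x4: 15, x5: 1, s1: 4, s2: 0.
No coefficient is strictly negative; the tableau after this pivot is optimal.

none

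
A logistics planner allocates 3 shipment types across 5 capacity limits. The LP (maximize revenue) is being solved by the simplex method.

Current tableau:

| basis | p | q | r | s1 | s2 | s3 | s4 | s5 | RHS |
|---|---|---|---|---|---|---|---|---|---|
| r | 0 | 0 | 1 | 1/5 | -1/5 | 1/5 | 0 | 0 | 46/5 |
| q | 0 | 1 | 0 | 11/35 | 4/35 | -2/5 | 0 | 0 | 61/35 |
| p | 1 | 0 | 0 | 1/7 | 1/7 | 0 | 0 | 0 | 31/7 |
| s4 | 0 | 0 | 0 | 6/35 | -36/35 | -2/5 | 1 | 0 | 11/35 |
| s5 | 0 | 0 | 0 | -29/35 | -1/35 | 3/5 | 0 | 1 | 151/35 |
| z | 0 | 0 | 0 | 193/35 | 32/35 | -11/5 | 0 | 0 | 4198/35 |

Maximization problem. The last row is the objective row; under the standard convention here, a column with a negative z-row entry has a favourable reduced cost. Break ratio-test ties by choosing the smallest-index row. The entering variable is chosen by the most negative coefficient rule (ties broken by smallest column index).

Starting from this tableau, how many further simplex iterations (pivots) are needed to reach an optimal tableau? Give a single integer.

1

pivot: s3 in, s5 out → z = 2851/21
No improving column remains; optimal.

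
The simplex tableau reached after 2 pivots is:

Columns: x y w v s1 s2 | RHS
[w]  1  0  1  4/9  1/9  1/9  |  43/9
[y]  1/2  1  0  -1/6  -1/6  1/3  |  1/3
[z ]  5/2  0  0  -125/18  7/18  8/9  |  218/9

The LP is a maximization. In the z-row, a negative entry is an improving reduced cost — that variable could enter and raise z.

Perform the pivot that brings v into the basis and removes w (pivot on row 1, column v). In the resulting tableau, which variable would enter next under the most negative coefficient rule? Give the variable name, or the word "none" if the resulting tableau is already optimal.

none

Pivot element 4/9. New z-row = old z-row − (-125/18)·(row 1/(4/9)).
Updated z-row coefficients: x: 145/8, y: 0, w: 125/8, v: 0, s1: 17/8, s2: 21/8.
No coefficient is strictly negative; the tableau after this pivot is optimal.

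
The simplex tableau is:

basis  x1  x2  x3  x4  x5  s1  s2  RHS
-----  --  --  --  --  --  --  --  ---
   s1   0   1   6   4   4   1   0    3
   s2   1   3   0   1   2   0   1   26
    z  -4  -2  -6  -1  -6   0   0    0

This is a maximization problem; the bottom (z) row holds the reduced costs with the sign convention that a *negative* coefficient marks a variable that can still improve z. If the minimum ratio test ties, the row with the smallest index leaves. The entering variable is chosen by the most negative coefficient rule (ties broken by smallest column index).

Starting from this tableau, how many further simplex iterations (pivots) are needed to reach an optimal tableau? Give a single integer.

pivot: x3 in, s1 out → z = 3
pivot: x1 in, s2 out → z = 107
No improving column remains; optimal.

2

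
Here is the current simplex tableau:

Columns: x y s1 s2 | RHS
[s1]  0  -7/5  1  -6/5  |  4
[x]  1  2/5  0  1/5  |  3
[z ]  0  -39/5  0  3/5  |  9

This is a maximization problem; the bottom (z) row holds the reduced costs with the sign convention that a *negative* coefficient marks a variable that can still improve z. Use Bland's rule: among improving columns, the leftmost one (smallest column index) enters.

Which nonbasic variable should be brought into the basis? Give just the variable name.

y

Objective-row coefficients: x: 0, y: -39/5, s1: 0, s2: 3/5.
Improving columns: y. Bland's rule picks the smallest column index → y.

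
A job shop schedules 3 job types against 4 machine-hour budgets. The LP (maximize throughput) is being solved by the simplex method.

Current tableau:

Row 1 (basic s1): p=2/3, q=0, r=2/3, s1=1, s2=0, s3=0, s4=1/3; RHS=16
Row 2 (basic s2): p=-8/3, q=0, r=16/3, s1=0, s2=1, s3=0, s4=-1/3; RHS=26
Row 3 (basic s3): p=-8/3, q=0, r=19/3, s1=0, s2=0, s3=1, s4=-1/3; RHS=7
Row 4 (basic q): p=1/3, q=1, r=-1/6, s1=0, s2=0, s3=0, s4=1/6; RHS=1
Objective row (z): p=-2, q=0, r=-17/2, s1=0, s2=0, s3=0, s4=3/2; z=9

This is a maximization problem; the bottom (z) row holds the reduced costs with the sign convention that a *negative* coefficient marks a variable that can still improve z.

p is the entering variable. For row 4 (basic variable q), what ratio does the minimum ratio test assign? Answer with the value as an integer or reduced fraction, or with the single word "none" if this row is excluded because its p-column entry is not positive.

Ratio = RHS / (p entry) = 1 / (1/3) = 3.

3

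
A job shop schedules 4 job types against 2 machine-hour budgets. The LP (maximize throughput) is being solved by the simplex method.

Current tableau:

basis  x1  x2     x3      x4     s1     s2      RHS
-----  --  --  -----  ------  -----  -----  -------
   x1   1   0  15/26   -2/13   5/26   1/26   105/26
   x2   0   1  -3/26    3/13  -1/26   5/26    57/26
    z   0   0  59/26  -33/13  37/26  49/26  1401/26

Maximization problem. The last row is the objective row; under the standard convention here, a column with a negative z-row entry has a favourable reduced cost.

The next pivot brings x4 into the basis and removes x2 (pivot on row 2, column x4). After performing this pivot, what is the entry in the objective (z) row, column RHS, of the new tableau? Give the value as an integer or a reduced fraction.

78

Pivot element is row 2, column x4: 3/13.
Normalize row 2: new (row 2, RHS) = (57/26)/(3/13) = 19/2.
z-row ← z-row − (-33/13)·(new row 2): 1401/26 − (-33/13)·(19/2) = 78.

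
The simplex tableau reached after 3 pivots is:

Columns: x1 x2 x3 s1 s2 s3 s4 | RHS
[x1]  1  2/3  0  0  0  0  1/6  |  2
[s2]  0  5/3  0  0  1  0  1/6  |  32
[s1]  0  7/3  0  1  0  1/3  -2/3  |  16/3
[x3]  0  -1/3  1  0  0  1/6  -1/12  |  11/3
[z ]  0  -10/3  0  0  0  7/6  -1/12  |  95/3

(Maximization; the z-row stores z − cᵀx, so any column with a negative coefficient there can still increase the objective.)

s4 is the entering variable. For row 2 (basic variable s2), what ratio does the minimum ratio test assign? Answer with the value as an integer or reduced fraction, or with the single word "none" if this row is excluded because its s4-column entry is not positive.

Ratio = RHS / (s4 entry) = 32 / (1/6) = 192.

192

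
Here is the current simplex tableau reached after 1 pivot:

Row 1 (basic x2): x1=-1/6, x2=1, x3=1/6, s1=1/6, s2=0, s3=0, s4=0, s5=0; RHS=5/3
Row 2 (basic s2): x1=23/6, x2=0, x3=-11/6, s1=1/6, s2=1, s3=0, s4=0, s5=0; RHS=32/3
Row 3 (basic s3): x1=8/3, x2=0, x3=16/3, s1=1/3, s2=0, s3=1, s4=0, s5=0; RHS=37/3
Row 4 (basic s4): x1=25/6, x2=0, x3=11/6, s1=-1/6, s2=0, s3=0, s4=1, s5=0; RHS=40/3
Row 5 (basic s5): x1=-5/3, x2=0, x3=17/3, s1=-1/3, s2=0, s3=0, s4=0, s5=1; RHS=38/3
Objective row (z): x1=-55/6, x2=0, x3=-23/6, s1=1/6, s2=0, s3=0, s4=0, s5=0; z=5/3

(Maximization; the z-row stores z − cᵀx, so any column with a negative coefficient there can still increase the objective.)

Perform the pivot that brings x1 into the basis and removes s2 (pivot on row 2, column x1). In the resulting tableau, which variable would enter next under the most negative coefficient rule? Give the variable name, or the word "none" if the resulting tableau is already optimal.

x3

Pivot element 23/6. New z-row = old z-row − (-55/6)·(row 2/(23/6)).
Updated z-row coefficients: x1: 0, x2: 0, x3: -189/23, s1: 13/23, s2: 55/23, s3: 0, s4: 0, s5: 0.
The most negative is -189/23 in column x3, so x3 would enter next.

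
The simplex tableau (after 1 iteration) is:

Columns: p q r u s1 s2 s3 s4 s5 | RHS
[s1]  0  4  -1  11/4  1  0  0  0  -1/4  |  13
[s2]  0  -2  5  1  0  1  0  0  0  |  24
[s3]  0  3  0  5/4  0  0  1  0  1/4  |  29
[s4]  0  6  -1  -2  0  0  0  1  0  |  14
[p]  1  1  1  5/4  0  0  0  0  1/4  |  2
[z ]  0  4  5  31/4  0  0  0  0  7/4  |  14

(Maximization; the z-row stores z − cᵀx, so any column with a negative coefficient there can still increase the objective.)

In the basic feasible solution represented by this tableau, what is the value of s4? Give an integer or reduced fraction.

s4 is basic (row 4); its value is the RHS of that row: 14.

14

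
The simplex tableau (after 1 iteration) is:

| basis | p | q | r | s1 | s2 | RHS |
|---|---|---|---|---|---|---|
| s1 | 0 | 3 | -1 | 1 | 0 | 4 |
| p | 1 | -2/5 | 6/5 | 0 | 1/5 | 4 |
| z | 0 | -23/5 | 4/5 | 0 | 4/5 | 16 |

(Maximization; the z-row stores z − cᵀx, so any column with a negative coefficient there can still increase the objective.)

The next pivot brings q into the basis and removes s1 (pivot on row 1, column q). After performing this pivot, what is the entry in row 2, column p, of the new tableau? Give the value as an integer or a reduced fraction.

1

Pivot element is row 1, column q: 3.
Normalize row 1: new (row 1, p) = 0/3 = 0.
row 2 ← row 2 − (-2/5)·(new row 1): 1 − (-2/5)·0 = 1.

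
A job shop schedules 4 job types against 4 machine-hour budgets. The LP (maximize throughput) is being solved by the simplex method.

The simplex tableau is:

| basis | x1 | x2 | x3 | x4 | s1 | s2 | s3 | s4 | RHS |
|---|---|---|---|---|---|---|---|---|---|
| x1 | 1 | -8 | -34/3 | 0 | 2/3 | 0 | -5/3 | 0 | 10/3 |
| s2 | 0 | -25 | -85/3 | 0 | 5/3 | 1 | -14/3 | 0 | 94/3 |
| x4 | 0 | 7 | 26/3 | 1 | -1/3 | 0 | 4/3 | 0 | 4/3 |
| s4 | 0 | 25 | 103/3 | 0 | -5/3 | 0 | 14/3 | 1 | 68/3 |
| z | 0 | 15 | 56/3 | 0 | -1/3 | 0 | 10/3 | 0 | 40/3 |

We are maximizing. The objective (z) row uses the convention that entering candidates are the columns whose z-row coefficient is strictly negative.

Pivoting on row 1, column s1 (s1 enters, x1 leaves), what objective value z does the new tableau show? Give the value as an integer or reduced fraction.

Minimum ratio for s1: (10/3)/(2/3) = 5.
z changes by −(z-row coeff of s1)·ratio = −(-1/3)·5 = 5/3.
New z = 40/3 + (5/3) = 15.

15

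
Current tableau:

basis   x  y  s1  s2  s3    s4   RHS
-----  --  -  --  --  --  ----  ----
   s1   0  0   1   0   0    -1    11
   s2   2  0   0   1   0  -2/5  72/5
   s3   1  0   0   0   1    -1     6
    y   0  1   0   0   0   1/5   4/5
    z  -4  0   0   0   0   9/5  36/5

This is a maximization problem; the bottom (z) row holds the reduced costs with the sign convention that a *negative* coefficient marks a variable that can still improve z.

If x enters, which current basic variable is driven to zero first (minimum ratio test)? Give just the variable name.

Ratios: row 1 (s1): entry 0 ≤ 0, skip; row 2 (s2): (72/5)/2 = 36/5; row 3 (s3): 6/1 = 6; row 4 (y): entry 0 ≤ 0, skip.
Minimum ratio 6 is in the s3 row, so s3 leaves.

s3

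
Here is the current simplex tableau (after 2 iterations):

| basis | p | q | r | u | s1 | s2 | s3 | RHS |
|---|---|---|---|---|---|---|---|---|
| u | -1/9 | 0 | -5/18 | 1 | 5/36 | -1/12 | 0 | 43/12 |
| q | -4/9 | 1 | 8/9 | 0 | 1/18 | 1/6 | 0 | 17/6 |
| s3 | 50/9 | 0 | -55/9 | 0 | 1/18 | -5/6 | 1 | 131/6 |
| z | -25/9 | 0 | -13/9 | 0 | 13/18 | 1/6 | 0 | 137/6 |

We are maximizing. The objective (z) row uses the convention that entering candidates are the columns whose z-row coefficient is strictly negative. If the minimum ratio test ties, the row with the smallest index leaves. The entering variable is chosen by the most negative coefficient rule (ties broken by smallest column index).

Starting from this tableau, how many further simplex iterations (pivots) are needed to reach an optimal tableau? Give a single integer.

2

pivot: p in, s3 out → z = 135/4
pivot: r in, q out → z = 3411/40
No improving column remains; optimal.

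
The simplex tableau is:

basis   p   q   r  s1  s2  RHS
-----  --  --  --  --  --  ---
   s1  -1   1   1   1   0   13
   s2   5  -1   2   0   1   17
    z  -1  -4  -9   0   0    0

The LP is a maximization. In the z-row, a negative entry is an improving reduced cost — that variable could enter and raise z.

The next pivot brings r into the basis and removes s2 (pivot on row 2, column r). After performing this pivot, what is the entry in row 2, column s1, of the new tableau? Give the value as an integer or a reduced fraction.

Pivot element is row 2, column r: 2.
Normalize row 2: new (row 2, s1) = 0/2 = 0.
Row 2 is the pivot row, so the entry is 0.

0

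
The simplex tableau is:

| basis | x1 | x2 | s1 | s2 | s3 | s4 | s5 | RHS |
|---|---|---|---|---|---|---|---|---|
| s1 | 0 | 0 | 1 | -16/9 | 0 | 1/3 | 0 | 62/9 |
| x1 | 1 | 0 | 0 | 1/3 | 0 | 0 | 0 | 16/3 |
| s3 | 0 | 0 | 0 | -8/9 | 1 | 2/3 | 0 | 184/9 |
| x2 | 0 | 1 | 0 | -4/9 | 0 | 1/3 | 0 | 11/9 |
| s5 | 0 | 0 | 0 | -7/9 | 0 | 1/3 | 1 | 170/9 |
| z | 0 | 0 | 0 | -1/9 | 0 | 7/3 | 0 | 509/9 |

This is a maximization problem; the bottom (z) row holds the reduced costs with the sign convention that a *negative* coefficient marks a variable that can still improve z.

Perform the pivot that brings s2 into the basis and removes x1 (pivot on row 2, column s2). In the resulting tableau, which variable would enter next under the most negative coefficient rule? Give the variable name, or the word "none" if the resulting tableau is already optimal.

Pivot element 1/3. New z-row = old z-row − (-1/9)·(row 2/(1/3)).
Updated z-row coefficients: x1: 1/3, x2: 0, s1: 0, s2: 0, s3: 0, s4: 7/3, s5: 0.
No coefficient is strictly negative; the tableau after this pivot is optimal.

none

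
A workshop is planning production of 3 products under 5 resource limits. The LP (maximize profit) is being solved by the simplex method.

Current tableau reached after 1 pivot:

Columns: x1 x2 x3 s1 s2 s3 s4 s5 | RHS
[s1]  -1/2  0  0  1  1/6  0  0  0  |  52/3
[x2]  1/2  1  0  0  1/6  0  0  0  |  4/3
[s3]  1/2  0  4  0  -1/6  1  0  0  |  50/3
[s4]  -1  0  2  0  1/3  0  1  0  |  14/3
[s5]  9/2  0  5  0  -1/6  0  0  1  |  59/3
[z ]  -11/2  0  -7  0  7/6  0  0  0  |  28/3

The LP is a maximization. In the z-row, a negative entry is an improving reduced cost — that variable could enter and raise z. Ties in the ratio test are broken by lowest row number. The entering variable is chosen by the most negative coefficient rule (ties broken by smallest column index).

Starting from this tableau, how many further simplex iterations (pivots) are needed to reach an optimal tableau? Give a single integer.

pivot: x3 in, s4 out → z = 77/3
pivot: x1 in, s5 out → z = 755/21
No improving column remains; optimal.

2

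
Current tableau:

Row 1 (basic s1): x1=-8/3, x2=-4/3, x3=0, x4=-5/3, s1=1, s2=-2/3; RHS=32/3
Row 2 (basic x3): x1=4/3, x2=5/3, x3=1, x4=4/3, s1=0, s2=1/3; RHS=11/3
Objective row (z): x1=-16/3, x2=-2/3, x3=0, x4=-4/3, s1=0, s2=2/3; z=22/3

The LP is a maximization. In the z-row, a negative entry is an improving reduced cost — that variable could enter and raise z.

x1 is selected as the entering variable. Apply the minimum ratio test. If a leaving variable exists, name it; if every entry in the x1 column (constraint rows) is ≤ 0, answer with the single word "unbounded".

x3

Ratios: row 1 (s1): entry -8/3 ≤ 0, skip; row 2 (x3): (11/3)/(4/3) = 11/4.
Minimum ratio is in the x3 row, so x3 leaves.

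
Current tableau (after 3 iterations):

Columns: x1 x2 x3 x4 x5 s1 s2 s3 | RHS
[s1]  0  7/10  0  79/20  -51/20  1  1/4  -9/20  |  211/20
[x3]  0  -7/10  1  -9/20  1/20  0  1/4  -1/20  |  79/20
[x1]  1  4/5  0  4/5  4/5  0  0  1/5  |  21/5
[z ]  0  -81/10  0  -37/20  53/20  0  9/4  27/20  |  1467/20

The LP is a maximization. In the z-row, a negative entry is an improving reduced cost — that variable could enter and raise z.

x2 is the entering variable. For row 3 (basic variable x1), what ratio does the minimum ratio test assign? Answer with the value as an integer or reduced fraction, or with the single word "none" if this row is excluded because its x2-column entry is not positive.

21/4

Ratio = RHS / (x2 entry) = (21/5) / (4/5) = 21/4.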